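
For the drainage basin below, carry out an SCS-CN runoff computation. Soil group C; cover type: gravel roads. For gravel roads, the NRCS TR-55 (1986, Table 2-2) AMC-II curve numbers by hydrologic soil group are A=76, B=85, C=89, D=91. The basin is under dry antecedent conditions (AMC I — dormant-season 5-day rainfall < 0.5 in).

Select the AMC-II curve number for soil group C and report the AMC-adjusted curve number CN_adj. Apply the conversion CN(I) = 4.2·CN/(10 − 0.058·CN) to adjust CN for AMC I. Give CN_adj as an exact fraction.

NRCS table: gravel roads, soil group C → CN(II) = 89
Dry (AMC I): CN(I) = 4.2·89/(10 − 0.058·89) = (1869/5)/(2419/500) = 186900/2419 ≈ 77.263

CN_adj = 186900/2419 ≈ 77.263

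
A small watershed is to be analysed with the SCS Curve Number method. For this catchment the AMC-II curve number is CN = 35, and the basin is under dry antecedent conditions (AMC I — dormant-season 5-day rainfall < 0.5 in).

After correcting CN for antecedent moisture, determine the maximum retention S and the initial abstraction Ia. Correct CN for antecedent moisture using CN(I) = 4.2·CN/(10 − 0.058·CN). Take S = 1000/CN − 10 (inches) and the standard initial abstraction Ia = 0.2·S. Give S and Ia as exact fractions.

S = 6500/147 in ≈ 44.218 in; Ia = 1300/147 in ≈ 8.844 in

Adjust CN=35 to AMC I: 4.2·35/(10 − 0.058·35) → 147 ÷ (797/100) = 14700/797 ≈ 18.444
Max retention: S = 1000/(14700/797) − 10 = 6500/147 in (≈ 44.218 in)
Ia = 0.2·(6500/147) = 1300/147 in ≈ 8.844 in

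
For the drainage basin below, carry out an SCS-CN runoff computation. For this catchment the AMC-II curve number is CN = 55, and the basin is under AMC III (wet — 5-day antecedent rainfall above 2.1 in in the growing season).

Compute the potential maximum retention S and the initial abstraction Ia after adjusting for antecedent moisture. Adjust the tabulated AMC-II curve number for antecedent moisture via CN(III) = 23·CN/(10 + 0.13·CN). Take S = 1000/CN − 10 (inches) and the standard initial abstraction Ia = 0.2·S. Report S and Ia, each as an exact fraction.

Adjust CN=55 to AMC III: 23·55/(10 + 0.13·55) → 1265 ÷ (343/20) = 25300/343 ≈ 73.761
Max retention: S = 1000/(25300/343) − 10 = 900/253 in (≈ 3.557 in)
Initial abstraction Ia = S/5 = (900/253)/5 = 180/253 ≈ 0.711 in

S = 900/253 in ≈ 3.557 in; Ia = 180/253 in ≈ 0.711 in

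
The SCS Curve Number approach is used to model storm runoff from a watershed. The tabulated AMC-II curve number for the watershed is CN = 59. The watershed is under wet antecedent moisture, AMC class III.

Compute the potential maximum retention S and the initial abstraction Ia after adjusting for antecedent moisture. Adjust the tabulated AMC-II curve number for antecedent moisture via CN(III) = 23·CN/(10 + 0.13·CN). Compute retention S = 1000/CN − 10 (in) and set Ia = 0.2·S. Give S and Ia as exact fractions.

S = 4100/1357 in ≈ 3.021 in; Ia = 820/1357 in ≈ 0.604 in

CN(III) from CN(II)=59: (23·59)/(10 + 0.13·59) = 135700/1767 ≈ 76.797
Max retention: S = 1000/(135700/1767) − 10 = 4100/1357 in (≈ 3.021 in)
Ia = 0.2·(4100/1357) = 820/1357 in ≈ 0.604 in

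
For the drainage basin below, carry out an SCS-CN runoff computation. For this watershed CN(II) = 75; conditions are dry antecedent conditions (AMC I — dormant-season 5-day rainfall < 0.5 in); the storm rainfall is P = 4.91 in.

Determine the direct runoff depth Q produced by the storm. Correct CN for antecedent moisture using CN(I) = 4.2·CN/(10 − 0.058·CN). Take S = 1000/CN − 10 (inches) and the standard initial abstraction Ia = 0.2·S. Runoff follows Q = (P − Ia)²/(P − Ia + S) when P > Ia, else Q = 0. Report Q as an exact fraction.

CN(I) from CN(II)=75: (4.2·75)/(10 − 0.058·75) = 6300/113 ≈ 55.752
Max retention: S = 1000/(6300/113) − 10 = 500/63 in (≈ 7.937 in)
Ia = 0.2S: 0.2·7.937 = 1.587 in (exactly 100/63)
Excess rainfall: 4.910 − 1.587 = 3.323 in; P > Ia so Q > 0
Q: (20933/6300)² ÷ (70933/6300) = 438190489/446877900 in (≈ 0.981 in)

Q = 438190489/446877900 in ≈ 0.981 in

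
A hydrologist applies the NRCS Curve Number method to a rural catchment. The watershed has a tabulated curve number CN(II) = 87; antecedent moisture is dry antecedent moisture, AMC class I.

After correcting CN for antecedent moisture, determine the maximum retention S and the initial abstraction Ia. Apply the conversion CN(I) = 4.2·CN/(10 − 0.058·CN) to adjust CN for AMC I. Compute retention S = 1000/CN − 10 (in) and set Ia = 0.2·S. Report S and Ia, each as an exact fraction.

S = 6500/1827 in ≈ 3.558 in; Ia = 1300/1827 in ≈ 0.712 in

Dry (AMC I): CN(I) = 4.2·87/(10 − 0.058·87) = (1827/5)/(2477/500) = 182700/2477 ≈ 73.759
Max retention: S = 1000/(182700/2477) − 10 = 6500/1827 in (≈ 3.558 in)
Ia = 0.2·(6500/1827) = 1300/1827 in ≈ 0.712 in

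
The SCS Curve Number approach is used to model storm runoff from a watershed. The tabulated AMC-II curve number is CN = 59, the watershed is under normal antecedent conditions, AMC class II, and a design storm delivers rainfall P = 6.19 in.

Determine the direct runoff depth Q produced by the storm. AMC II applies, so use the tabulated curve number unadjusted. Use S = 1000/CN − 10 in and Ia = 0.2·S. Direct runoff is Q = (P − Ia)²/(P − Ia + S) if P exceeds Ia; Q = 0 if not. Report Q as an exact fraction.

Q = 802079041/408993900 in ≈ 1.961 in

AMC II — tabulated CN = 59 applies directly.
Max retention: S = 1000/59 − 10 = 410/59 in (≈ 6.949 in)
Initial abstraction Ia = S/5 = (410/59)/5 = 82/59 ≈ 1.390 in
Since P=6.190 > Ia=1.390: effective rainfall P−Ia = 28321/5900 in
Q = (28321/5900)²/((28321/5900) + 410/59) = (802079041/34810000)/(69321/5900) = 802079041/408993900 in ≈ 1.961 in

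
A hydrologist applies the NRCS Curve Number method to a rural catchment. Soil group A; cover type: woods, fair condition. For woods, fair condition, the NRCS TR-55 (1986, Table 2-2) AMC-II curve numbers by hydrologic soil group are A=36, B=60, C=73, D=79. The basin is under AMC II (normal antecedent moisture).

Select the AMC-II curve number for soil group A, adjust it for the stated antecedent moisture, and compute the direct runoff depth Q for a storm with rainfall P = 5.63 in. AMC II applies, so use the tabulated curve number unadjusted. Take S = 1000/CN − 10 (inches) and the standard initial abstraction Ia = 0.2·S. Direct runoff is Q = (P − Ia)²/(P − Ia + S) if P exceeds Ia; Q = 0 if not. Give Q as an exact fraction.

Q = 3485689/16080300 in ≈ 0.217 in

NRCS table: woods, fair condition, soil group A → CN(II) = 36
AMC II — tabulated CN = 36 applies directly.
Max retention: S = 1000/36 − 10 = 160/9 in (≈ 17.778 in)
Ia = 0.2S: 0.2·17.778 = 3.556 in (exactly 32/9)
Excess rainfall: 5.630 − 3.556 = 2.074 in; P > Ia so Q > 0
Runoff Q = (P−Ia)²/(P−Ia+S) = (2.074)²/(2.074+17.778) = 3485689/16080300 ≈ 0.217 in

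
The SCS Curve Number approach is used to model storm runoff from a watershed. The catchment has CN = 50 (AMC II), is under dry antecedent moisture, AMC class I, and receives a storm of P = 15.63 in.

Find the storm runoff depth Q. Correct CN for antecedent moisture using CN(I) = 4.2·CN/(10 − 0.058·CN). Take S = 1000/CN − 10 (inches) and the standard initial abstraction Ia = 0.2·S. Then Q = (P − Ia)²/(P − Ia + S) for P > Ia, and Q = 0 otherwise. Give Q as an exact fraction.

Q = 520889329/152928300 in ≈ 3.406 in

Dry (AMC I): CN(I) = 4.2·50/(10 − 0.058·50) = 210/(71/10) = 2100/71 ≈ 29.577
Max retention: S = 1000/(2100/71) − 10 = 500/21 in (≈ 23.810 in)
Ia = 0.2S: 0.2·23.810 = 4.762 in (exactly 100/21)
Since P=15.630 > Ia=4.762: effective rainfall P−Ia = 22823/2100 in
Runoff Q = (P−Ia)²/(P−Ia+S) = (10.868)²/(10.868+23.810) = 520889329/152928300 ≈ 3.406 in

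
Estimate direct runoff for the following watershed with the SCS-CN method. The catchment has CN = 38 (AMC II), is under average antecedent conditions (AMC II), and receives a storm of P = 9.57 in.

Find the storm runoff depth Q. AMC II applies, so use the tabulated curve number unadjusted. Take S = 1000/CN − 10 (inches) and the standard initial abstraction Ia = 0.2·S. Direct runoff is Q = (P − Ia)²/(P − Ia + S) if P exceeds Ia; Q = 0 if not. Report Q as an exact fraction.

Q = 143592289/81667700 in ≈ 1.758 in

CN(II) = 38; AMC II needs no correction.
Retention S: 1000/CN − 10 with CN=38.000 → S = 310/19 ≈ 16.316 in
Ia = 0.2S: 0.2·16.316 = 3.263 in (exactly 62/19)
P − Ia = 9.570 − 3.263 = 11983/1900 ≈ 6.307 in (> 0, runoff occurs)
Q = (11983/1900)²/((11983/1900) + 310/19) = (143592289/3610000)/(42983/1900) = 143592289/81667700 in ≈ 1.758 in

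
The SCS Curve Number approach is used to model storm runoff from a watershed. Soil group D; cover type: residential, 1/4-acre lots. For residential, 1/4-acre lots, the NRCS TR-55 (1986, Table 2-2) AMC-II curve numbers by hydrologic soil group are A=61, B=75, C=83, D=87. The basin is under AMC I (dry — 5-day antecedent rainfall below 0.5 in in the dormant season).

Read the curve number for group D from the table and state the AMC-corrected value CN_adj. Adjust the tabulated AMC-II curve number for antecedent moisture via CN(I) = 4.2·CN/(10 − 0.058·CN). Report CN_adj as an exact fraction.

NRCS table: residential, 1/4-acre lots, soil group D → CN(II) = 87
Adjust CN=87 to AMC I: 4.2·87/(10 − 0.058·87) → (1827/5) ÷ (2477/500) = 182700/2477 ≈ 73.759

CN_adj = 182700/2477 ≈ 73.759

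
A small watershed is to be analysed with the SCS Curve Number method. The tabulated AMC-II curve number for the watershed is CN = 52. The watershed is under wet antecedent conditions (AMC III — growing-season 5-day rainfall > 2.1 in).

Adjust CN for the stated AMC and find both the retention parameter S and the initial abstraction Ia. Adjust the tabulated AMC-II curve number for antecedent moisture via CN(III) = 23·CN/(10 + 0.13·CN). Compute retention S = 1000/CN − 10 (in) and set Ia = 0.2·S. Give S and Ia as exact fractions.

S = 1200/299 in ≈ 4.013 in; Ia = 240/299 in ≈ 0.803 in

CN(III) from CN(II)=52: (23·52)/(10 + 0.13·52) = 29900/419 ≈ 71.360
Retention S: 1000/CN − 10 with CN=71.360 → S = 1200/299 ≈ 4.013 in
Initial abstraction Ia = S/5 = (1200/299)/5 = 240/299 ≈ 0.803 in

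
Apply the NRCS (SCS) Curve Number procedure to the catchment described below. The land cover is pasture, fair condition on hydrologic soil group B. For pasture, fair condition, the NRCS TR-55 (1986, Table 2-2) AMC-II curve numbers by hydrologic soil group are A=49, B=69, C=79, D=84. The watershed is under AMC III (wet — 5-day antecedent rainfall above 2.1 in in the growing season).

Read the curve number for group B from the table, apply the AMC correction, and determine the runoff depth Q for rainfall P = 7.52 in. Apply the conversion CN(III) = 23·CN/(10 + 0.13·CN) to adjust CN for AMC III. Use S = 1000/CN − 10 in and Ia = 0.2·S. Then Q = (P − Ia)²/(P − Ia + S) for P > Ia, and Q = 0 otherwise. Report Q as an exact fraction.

NRCS table: pasture, fair condition, soil group B → CN(II) = 69
Adjust CN=69 to AMC III: 23·69/(10 + 0.13·69) → 1587 ÷ (1897/100) = 158700/1897 ≈ 83.658
S = 1000/(158700/1897) − 10 = 3100/1587 in ≈ 1.953 in
Ia = 0.2·(3100/1587) = 620/1587 in ≈ 0.391 in
Since P=7.520 > Ia=0.391: effective rainfall P−Ia = 282856/39675 in
Q: (282856/39675)² ÷ (360356/39675) = 20001879184/3574281075 in (≈ 5.596 in)

Q = 20001879184/3574281075 in ≈ 5.596 in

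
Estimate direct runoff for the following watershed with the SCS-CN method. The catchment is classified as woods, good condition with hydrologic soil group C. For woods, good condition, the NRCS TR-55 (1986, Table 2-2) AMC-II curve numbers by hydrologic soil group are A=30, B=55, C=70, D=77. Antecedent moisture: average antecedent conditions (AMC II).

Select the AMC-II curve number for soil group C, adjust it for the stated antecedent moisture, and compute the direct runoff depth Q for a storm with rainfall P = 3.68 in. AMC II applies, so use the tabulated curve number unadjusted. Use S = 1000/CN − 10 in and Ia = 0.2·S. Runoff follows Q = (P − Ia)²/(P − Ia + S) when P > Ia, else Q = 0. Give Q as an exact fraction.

Q = 61009/54425 in ≈ 1.121 in

NRCS table: woods, good condition, soil group C → CN(II) = 70
AMC II — tabulated CN = 70 applies directly.
Max retention: S = 1000/70 − 10 = 30/7 in (≈ 4.286 in)
Ia = 0.2S: 0.2·4.286 = 0.857 in (exactly 6/7)
Excess rainfall: 3.680 − 0.857 = 2.823 in; P > Ia so Q > 0
Q = (494/175)²/((494/175) + 30/7) = (244036/30625)/(1244/175) = 61009/54425 in ≈ 1.121 in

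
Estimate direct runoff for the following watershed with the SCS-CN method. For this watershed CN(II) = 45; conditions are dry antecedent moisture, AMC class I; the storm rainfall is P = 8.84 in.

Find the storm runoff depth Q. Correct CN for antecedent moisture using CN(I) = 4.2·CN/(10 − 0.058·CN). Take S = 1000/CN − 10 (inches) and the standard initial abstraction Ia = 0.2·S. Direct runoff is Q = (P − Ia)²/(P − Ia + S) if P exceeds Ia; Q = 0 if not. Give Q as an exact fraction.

Q = 203604361/717108525 in ≈ 0.284 in

Dry (AMC I): CN(I) = 4.2·45/(10 − 0.058·45) = 189/(739/100) = 18900/739 ≈ 25.575
Max retention: S = 1000/(18900/739) − 10 = 5500/189 in (≈ 29.101 in)
Ia = 0.2·(5500/189) = 1100/189 in ≈ 5.820 in
P − Ia = 8.840 − 5.820 = 14269/4725 ≈ 3.020 in (> 0, runoff occurs)
Q: (14269/4725)² ÷ (151769/4725) = 203604361/717108525 in (≈ 0.284 in)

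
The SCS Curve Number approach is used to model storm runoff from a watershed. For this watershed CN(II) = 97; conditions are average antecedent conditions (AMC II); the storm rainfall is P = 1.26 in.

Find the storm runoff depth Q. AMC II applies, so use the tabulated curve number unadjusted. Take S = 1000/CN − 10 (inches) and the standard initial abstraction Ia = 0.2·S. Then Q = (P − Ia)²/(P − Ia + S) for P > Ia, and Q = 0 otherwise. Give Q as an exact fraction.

Q = 11255907/11819450 in ≈ 0.952 in

Average conditions: CN = 97 (no AMC adjustment).
Max retention: S = 1000/97 − 10 = 30/97 in (≈ 0.309 in)
Initial abstraction Ia = S/5 = (30/97)/5 = 6/97 ≈ 0.062 in
Since P=1.260 > Ia=0.062: effective rainfall P−Ia = 5811/4850 in
Q: (5811/4850)² ÷ (7311/4850) = 11255907/11819450 in (≈ 0.952 in)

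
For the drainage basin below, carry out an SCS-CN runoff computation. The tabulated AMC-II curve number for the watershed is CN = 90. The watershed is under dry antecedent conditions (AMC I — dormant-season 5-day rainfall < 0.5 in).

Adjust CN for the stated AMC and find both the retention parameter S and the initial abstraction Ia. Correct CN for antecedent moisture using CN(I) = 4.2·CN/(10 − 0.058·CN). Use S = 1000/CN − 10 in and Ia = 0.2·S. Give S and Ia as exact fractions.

S = 500/189 in ≈ 2.646 in; Ia = 100/189 in ≈ 0.529 in

CN(I) from CN(II)=90: (4.2·90)/(10 − 0.058·90) = 18900/239 ≈ 79.079
Retention S: 1000/CN − 10 with CN=79.079 → S = 500/189 ≈ 2.646 in
Initial abstraction Ia = S/5 = (500/189)/5 = 100/189 ≈ 0.529 in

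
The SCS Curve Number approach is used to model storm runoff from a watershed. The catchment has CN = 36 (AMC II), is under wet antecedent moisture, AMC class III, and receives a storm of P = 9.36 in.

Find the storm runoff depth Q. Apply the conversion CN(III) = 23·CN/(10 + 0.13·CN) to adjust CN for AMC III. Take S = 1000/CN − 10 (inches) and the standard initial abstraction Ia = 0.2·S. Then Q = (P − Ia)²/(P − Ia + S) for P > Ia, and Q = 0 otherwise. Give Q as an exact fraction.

Q = 817615922/208133325 in ≈ 3.928 in

CN(III) from CN(II)=36: (23·36)/(10 + 0.13·36) = 20700/367 ≈ 56.403
S = 1000/(20700/367) − 10 = 1600/207 in ≈ 7.729 in
Initial abstraction Ia = S/5 = (1600/207)/5 = 320/207 ≈ 1.546 in
Since P=9.360 > Ia=1.546: effective rainfall P−Ia = 40438/5175 in
Q: (40438/5175)² ÷ (80438/5175) = 817615922/208133325 in (≈ 3.928 in)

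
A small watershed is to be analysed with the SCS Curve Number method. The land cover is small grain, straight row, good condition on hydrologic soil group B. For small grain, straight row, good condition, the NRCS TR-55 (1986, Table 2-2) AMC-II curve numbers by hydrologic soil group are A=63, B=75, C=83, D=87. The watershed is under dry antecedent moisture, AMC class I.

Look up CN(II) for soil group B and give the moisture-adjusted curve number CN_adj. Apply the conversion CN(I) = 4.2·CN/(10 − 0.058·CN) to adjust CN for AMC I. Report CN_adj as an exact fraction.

NRCS table: small grain, straight row, good condition, soil group B → CN(II) = 75
Adjust CN=75 to AMC I: 4.2·75/(10 − 0.058·75) → 315 ÷ (113/20) = 6300/113 ≈ 55.752

CN_adj = 6300/113 ≈ 55.752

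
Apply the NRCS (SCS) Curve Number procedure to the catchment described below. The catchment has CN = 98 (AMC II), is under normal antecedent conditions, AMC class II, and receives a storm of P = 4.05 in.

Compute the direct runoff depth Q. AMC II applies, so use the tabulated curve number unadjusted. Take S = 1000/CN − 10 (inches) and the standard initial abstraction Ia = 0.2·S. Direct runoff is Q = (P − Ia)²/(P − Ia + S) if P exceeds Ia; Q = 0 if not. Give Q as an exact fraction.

Average conditions: CN = 98 (no AMC adjustment).
S = 1000/98 − 10 = 10/49 in ≈ 0.204 in
Ia = 0.2S: 0.2·0.204 = 0.041 in (exactly 2/49)
Excess rainfall: 4.050 − 0.041 = 4.009 in; P > Ia so Q > 0
Q: (3929/980)² ÷ (4129/980) = 15437041/4046420 in (≈ 3.815 in)

Q = 15437041/4046420 in ≈ 3.815 in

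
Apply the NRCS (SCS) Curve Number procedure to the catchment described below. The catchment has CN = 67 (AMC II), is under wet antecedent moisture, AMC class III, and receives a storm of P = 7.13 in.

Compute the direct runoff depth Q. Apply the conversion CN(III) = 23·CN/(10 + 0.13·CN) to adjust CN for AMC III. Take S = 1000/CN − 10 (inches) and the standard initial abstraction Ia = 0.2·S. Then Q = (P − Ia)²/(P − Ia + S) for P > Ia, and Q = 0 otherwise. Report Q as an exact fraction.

Q = 1066537449289/209997155300 in ≈ 5.079 in

Wet (AMC III): CN(III) = 23·67/(10 + 0.13·67) = 1541/(1871/100) = 154100/1871 ≈ 82.362
Max retention: S = 1000/(154100/1871) − 10 = 3300/1541 in (≈ 2.141 in)
Initial abstraction Ia = S/5 = (3300/1541)/5 = 660/1541 ≈ 0.428 in
Since P=7.130 > Ia=0.428: effective rainfall P−Ia = 1032733/154100 in
Runoff Q = (P−Ia)²/(P−Ia+S) = (6.702)²/(6.702+2.141) = 1066537449289/209997155300 ≈ 5.079 in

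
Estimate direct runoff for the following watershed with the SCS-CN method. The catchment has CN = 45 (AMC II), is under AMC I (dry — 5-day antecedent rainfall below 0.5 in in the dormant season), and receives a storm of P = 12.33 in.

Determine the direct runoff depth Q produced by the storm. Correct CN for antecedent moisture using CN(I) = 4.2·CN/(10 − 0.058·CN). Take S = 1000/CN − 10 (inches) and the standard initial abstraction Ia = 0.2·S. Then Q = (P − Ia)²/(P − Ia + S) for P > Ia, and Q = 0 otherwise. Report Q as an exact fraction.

Q = 15138103369/12720399300 in ≈ 1.190 in

Adjust CN=45 to AMC I: 4.2·45/(10 − 0.058·45) → 189 ÷ (739/100) = 18900/739 ≈ 25.575
Retention S: 1000/CN − 10 with CN=25.575 → S = 5500/189 ≈ 29.101 in
Ia = 0.2·(5500/189) = 1100/189 in ≈ 5.820 in
Since P=12.330 > Ia=5.820: effective rainfall P−Ia = 123037/18900 in
Runoff Q = (P−Ia)²/(P−Ia+S) = (6.510)²/(6.510+29.101) = 15138103369/12720399300 ≈ 1.190 in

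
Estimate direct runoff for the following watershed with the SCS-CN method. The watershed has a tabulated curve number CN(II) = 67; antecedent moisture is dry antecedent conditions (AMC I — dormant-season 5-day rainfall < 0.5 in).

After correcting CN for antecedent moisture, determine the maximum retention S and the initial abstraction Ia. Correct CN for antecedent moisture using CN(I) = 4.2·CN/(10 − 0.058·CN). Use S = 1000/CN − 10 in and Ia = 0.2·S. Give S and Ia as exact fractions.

Dry (AMC I): CN(I) = 4.2·67/(10 − 0.058·67) = (1407/5)/(3057/500) = 46900/1019 ≈ 46.026
S = 1000/(46900/1019) − 10 = 5500/469 in ≈ 11.727 in
Ia = 0.2S: 0.2·11.727 = 2.345 in (exactly 1100/469)

S = 5500/469 in ≈ 11.727 in; Ia = 1100/469 in ≈ 2.345 in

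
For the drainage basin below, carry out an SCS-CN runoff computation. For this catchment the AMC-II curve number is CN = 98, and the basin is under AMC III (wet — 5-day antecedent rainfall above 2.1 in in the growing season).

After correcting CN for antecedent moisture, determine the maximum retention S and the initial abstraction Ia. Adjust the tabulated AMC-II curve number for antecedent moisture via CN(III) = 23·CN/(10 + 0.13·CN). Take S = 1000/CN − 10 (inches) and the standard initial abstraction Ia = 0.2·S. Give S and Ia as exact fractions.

Adjust CN=98 to AMC III: 23·98/(10 + 0.13·98) → 2254 ÷ (1137/50) = 112700/1137 ≈ 99.120
Retention S: 1000/CN − 10 with CN=99.120 → S = 100/1127 ≈ 0.089 in
Initial abstraction Ia = S/5 = (100/1127)/5 = 20/1127 ≈ 0.018 in

S = 100/1127 in ≈ 0.089 in; Ia = 20/1127 in ≈ 0.018 in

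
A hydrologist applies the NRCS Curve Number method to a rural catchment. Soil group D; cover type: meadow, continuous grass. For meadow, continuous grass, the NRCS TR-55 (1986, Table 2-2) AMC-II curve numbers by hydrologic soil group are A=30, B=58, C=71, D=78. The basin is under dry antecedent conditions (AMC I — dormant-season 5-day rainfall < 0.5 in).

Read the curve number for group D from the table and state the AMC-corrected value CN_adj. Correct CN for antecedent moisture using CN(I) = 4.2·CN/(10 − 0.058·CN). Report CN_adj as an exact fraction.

NRCS table: meadow, continuous grass, soil group D → CN(II) = 78
Adjust CN=78 to AMC I: 4.2·78/(10 − 0.058·78) → (1638/5) ÷ (1369/250) = 81900/1369 ≈ 59.825

CN_adj = 81900/1369 ≈ 59.825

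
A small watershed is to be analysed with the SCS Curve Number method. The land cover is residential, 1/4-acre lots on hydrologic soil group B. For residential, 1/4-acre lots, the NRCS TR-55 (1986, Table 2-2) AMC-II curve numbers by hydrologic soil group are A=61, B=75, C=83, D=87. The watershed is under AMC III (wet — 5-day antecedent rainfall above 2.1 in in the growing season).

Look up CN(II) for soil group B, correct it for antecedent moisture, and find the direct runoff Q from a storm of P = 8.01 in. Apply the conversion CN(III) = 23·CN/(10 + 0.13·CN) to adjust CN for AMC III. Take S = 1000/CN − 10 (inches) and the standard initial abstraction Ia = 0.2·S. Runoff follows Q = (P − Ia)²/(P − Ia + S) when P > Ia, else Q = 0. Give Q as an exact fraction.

Q = 2837586361/436556100 in ≈ 6.500 in

NRCS table: residential, 1/4-acre lots, soil group B → CN(II) = 75
Wet (AMC III): CN(III) = 23·75/(10 + 0.13·75) = 1725/(79/4) = 6900/79 ≈ 87.342
Max retention: S = 1000/(6900/79) − 10 = 100/69 in (≈ 1.449 in)
Ia = 0.2·(100/69) = 20/69 in ≈ 0.290 in
Excess rainfall: 8.010 − 0.290 = 7.720 in; P > Ia so Q > 0
Runoff Q = (P−Ia)²/(P−Ia+S) = (7.720)²/(7.720+1.449) = 2837586361/436556100 ≈ 6.500 in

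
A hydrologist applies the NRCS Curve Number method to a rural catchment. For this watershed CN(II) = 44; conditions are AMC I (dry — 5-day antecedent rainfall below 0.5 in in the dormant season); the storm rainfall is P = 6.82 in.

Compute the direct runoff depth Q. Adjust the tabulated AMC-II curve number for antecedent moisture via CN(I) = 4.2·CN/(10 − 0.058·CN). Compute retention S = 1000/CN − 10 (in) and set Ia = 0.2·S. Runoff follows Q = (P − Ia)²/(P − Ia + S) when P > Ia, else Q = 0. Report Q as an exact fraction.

Q = 1570009/84567450 in ≈ 0.019 in

Dry (AMC I): CN(I) = 4.2·44/(10 − 0.058·44) = (924/5)/(931/125) = 3300/133 ≈ 24.812
S = 1000/(3300/133) − 10 = 1000/33 in ≈ 30.303 in
Initial abstraction Ia = S/5 = (1000/33)/5 = 200/33 ≈ 6.061 in
Excess rainfall: 6.820 − 6.061 = 0.759 in; P > Ia so Q > 0
Q = (1253/1650)²/((1253/1650) + 1000/33) = (1570009/2722500)/(51253/1650) = 1570009/84567450 in ≈ 0.019 in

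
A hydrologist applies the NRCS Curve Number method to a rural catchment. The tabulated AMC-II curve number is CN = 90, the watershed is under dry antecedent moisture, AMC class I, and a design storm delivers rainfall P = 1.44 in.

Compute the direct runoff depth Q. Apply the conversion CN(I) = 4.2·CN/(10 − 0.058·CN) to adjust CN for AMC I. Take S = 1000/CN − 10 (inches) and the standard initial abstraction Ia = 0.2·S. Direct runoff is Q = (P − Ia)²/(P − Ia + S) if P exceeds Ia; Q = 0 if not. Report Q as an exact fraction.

Q = 4631104/19849725 in ≈ 0.233 in

Adjust CN=90 to AMC I: 4.2·90/(10 − 0.058·90) → 378 ÷ (239/50) = 18900/239 ≈ 79.079
S = 1000/(18900/239) − 10 = 500/189 in ≈ 2.646 in
Ia = 0.2·(500/189) = 100/189 in ≈ 0.529 in
Since P=1.440 > Ia=0.529: effective rainfall P−Ia = 4304/4725 in
Q = (4304/4725)²/((4304/4725) + 500/189) = (18524416/22325625)/(16804/4725) = 4631104/19849725 in ≈ 0.233 in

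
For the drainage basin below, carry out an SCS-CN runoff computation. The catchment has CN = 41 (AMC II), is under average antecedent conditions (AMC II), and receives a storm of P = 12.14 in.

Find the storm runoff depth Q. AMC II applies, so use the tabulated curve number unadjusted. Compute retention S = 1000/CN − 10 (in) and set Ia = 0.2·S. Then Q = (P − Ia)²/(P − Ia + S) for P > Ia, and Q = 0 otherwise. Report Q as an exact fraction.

Average conditions: CN = 41 (no AMC adjustment).
Max retention: S = 1000/41 − 10 = 590/41 in (≈ 14.390 in)
Ia = 0.2·(590/41) = 118/41 in ≈ 2.878 in
Excess rainfall: 12.140 − 2.878 = 9.262 in; P > Ia so Q > 0
Runoff Q = (P−Ia)²/(P−Ia+S) = (9.262)²/(9.262+14.390) = 360506169/99398350 ≈ 3.627 in

Q = 360506169/99398350 in ≈ 3.627 in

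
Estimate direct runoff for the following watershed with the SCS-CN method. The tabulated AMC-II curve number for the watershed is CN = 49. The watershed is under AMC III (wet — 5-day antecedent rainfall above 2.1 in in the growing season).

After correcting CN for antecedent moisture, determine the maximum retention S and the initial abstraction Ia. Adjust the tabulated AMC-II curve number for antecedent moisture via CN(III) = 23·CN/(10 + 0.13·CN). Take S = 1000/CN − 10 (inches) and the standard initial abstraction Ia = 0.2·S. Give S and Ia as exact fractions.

Adjust CN=49 to AMC III: 23·49/(10 + 0.13·49) → 1127 ÷ (1637/100) = 112700/1637 ≈ 68.845
S = 1000/(112700/1637) − 10 = 5100/1127 in ≈ 4.525 in
Initial abstraction Ia = S/5 = (5100/1127)/5 = 1020/1127 ≈ 0.905 in

S = 5100/1127 in ≈ 4.525 in; Ia = 1020/1127 in ≈ 0.905 in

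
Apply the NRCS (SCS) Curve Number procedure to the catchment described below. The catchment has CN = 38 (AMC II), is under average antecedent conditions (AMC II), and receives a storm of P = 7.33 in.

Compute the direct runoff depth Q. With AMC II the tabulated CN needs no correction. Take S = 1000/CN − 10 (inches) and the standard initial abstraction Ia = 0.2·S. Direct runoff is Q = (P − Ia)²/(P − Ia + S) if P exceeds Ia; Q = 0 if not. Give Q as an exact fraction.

CN(II) = 38; AMC II needs no correction.
S = 1000/38 − 10 = 310/19 in ≈ 16.316 in
Ia = 0.2S: 0.2·16.316 = 3.263 in (exactly 62/19)
Since P=7.330 > Ia=3.263: effective rainfall P−Ia = 7727/1900 in
Runoff Q = (P−Ia)²/(P−Ia+S) = (4.067)²/(4.067+16.316) = 59706529/73581300 ≈ 0.811 in

Q = 59706529/73581300 in ≈ 0.811 in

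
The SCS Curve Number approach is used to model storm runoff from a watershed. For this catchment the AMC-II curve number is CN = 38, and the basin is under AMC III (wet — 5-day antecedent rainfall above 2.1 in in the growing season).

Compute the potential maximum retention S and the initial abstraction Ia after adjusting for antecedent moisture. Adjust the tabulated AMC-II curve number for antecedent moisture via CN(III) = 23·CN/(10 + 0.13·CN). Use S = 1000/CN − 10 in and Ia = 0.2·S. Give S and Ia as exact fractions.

S = 3100/437 in ≈ 7.094 in; Ia = 620/437 in ≈ 1.419 in

Wet (AMC III): CN(III) = 23·38/(10 + 0.13·38) = 874/(747/50) = 43700/747 ≈ 58.501
S = 1000/(43700/747) − 10 = 3100/437 in ≈ 7.094 in
Initial abstraction Ia = S/5 = (3100/437)/5 = 620/437 ≈ 1.419 in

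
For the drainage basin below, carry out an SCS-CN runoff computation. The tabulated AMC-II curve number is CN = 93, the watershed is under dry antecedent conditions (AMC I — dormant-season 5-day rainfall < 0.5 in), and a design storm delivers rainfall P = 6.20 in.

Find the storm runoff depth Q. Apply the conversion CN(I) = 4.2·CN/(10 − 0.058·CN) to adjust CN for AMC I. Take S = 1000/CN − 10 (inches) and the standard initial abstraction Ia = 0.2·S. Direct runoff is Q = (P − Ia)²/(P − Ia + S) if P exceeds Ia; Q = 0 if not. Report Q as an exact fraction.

Q = 66406201/14855355 in ≈ 4.470 in

Dry (AMC I): CN(I) = 4.2·93/(10 − 0.058·93) = (1953/5)/(2303/500) = 27900/329 ≈ 84.802
S = 1000/(27900/329) − 10 = 500/279 in ≈ 1.792 in
Ia = 0.2S: 0.2·1.792 = 0.358 in (exactly 100/279)
Since P=6.200 > Ia=0.358: effective rainfall P−Ia = 8149/1395 in
Q = (8149/1395)²/((8149/1395) + 500/279) = (66406201/1946025)/(10649/1395) = 66406201/14855355 in ≈ 4.470 in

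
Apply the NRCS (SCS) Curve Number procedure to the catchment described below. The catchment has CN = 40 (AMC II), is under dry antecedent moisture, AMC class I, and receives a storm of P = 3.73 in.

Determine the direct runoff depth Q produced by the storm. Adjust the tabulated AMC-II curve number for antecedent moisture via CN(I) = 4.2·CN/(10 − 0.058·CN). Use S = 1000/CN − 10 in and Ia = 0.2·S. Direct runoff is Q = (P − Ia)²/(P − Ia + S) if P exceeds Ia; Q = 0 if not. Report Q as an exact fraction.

CN(I) from CN(II)=40: (4.2·40)/(10 − 0.058·40) = 175/8 ≈ 21.875
Max retention: S = 1000/(175/8) − 10 = 250/7 in (≈ 35.714 in)
Ia = 0.2·(250/7) = 50/7 in ≈ 7.143 in
P = 3.730 ≤ Ia = 7.143 in: entire storm abstracted, Q = 0.

Q = 0 in ≈ 0.000 in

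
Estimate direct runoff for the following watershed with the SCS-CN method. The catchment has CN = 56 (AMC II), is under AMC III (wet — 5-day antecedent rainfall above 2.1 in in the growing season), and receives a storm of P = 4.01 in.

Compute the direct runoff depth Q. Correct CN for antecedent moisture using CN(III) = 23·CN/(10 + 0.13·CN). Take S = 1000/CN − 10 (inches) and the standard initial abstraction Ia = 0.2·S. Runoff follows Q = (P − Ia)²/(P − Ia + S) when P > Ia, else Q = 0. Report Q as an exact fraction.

CN(III) from CN(II)=56: (23·56)/(10 + 0.13·56) = 4025/54 ≈ 74.537
S = 1000/(4025/54) − 10 = 550/161 in ≈ 3.416 in
Ia = 0.2·(550/161) = 110/161 in ≈ 0.683 in
P − Ia = 4.010 − 0.683 = 53561/16100 ≈ 3.327 in (> 0, runoff occurs)
Runoff Q = (P−Ia)²/(P−Ia+S) = (3.327)²/(3.327+3.416) = 2868780721/1747832100 ≈ 1.641 in

Q = 2868780721/1747832100 in ≈ 1.641 in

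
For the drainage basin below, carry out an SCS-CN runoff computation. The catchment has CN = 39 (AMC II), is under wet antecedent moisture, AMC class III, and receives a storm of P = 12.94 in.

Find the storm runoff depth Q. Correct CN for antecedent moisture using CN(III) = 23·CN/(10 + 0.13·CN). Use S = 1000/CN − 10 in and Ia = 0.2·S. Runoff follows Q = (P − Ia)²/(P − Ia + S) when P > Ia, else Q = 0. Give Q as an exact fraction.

CN(III) from CN(II)=39: (23·39)/(10 + 0.13·39) = 89700/1507 ≈ 59.522
Max retention: S = 1000/(89700/1507) − 10 = 6100/897 in (≈ 6.800 in)
Ia = 0.2S: 0.2·6.800 = 1.360 in (exactly 1220/897)
Since P=12.940 > Ia=1.360: effective rainfall P−Ia = 519359/44850 in
Q: (519359/44850)² ÷ (824359/44850) = 269733770881/36972501150 in (≈ 7.296 in)

Q = 269733770881/36972501150 in ≈ 7.296 in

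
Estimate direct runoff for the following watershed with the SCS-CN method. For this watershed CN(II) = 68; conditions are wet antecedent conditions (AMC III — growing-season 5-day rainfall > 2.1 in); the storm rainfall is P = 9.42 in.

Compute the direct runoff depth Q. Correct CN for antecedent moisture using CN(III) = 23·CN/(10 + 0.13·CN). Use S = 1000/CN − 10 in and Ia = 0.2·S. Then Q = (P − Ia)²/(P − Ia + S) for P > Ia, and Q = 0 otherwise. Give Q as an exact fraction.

Q = 31032697921/4225947550 in ≈ 7.343 in

CN(III) from CN(II)=68: (23·68)/(10 + 0.13·68) = 39100/471 ≈ 83.015
Max retention: S = 1000/(39100/471) − 10 = 800/391 in (≈ 2.046 in)
Ia = 0.2·(800/391) = 160/391 in ≈ 0.409 in
Since P=9.420 > Ia=0.409: effective rainfall P−Ia = 176161/19550 in
Runoff Q = (P−Ia)²/(P−Ia+S) = (9.011)²/(9.011+2.046) = 31032697921/4225947550 ≈ 7.343 in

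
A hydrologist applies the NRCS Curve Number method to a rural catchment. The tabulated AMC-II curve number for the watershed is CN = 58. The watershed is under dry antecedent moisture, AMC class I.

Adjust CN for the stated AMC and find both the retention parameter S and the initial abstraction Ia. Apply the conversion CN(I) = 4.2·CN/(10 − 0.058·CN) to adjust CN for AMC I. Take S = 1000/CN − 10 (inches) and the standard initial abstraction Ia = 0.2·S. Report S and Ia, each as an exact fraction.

S = 500/29 in ≈ 17.241 in; Ia = 100/29 in ≈ 3.448 in

CN(I) from CN(II)=58: (4.2·58)/(10 − 0.058·58) = 2900/79 ≈ 36.709
Max retention: S = 1000/(2900/79) − 10 = 500/29 in (≈ 17.241 in)
Initial abstraction Ia = S/5 = (500/29)/5 = 100/29 ≈ 3.448 in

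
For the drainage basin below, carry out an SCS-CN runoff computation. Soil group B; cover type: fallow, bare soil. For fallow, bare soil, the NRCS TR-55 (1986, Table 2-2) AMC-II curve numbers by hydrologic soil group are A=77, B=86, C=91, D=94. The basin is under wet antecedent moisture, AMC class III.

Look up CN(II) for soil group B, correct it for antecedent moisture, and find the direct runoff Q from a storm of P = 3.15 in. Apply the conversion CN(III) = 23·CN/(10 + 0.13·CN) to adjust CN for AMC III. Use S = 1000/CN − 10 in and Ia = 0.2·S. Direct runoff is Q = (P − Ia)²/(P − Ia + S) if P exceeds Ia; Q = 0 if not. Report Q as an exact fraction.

NRCS table: fallow, bare soil, soil group B → CN(II) = 86
Adjust CN=86 to AMC III: 23·86/(10 + 0.13·86) → 1978 ÷ (1059/50) = 98900/1059 ≈ 93.390
S = 1000/(98900/1059) − 10 = 700/989 in ≈ 0.708 in
Initial abstraction Ia = S/5 = (700/989)/5 = 140/989 ≈ 0.142 in
Excess rainfall: 3.150 − 0.142 = 3.008 in; P > Ia so Q > 0
Q = (59507/19780)²/((59507/19780) + 700/989) = (3541083049/391248400)/(73507/19780) = 505869007/207709780 in ≈ 2.435 in

Q = 505869007/207709780 in ≈ 2.435 in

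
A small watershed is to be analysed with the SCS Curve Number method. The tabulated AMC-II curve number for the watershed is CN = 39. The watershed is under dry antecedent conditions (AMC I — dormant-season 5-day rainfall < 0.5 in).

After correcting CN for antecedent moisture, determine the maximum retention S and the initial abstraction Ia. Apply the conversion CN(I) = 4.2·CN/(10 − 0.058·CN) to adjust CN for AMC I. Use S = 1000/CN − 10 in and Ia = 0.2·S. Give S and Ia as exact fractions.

Adjust CN=39 to AMC I: 4.2·39/(10 − 0.058·39) → (819/5) ÷ (3869/500) = 81900/3869 ≈ 21.168
Retention S: 1000/CN − 10 with CN=21.168 → S = 30500/819 ≈ 37.241 in
Initial abstraction Ia = S/5 = (30500/819)/5 = 6100/819 ≈ 7.448 in

S = 30500/819 in ≈ 37.241 in; Ia = 6100/819 in ≈ 7.448 in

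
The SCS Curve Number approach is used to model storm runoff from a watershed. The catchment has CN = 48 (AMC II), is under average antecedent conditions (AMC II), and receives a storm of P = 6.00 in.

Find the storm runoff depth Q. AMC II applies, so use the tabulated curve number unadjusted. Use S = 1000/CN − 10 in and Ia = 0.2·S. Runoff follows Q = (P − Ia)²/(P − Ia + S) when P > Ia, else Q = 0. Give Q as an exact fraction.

Q = 529/528 in ≈ 1.002 in

Average conditions: CN = 48 (no AMC adjustment).
S = 1000/48 − 10 = 65/6 in ≈ 10.833 in
Ia = 0.2S: 0.2·10.833 = 2.167 in (exactly 13/6)
Excess rainfall: 6.000 − 2.167 = 3.833 in; P > Ia so Q > 0
Q = (23/6)²/((23/6) + 65/6) = (529/36)/(44/3) = 529/528 in ≈ 1.002 in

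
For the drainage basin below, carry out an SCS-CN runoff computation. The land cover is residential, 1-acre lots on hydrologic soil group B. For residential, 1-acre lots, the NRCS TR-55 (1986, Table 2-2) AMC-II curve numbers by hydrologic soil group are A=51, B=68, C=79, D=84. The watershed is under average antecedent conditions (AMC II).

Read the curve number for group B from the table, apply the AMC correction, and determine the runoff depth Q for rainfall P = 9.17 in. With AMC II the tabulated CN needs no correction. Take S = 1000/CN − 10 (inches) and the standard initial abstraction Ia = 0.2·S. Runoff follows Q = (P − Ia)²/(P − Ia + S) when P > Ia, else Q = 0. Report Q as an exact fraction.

NRCS table: residential, 1-acre lots, soil group B → CN(II) = 68
AMC II — tabulated CN = 68 applies directly.
S = 1000/68 − 10 = 80/17 in ≈ 4.706 in
Ia = 0.2·(80/17) = 16/17 in ≈ 0.941 in
Excess rainfall: 9.170 − 0.941 = 8.229 in; P > Ia so Q > 0
Runoff Q = (P−Ia)²/(P−Ia+S) = (8.229)²/(8.229+4.706) = 195692121/37381300 ≈ 5.235 in

Q = 195692121/37381300 in ≈ 5.235 in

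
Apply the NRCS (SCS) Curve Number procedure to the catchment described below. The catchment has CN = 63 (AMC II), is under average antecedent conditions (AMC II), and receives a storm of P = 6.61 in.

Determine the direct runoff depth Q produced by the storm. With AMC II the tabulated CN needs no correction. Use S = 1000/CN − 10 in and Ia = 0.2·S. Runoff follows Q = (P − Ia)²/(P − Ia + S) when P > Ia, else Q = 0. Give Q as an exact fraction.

AMC II — tabulated CN = 63 applies directly.
Retention S: 1000/CN − 10 with CN=63.000 → S = 370/63 ≈ 5.873 in
Initial abstraction Ia = S/5 = (370/63)/5 = 74/63 ≈ 1.175 in
Excess rainfall: 6.610 − 1.175 = 5.435 in; P > Ia so Q > 0
Runoff Q = (P−Ia)²/(P−Ia+S) = (5.435)²/(5.435+5.873) = 1172583049/448830900 ≈ 2.613 in

Q = 1172583049/448830900 in ≈ 2.613 in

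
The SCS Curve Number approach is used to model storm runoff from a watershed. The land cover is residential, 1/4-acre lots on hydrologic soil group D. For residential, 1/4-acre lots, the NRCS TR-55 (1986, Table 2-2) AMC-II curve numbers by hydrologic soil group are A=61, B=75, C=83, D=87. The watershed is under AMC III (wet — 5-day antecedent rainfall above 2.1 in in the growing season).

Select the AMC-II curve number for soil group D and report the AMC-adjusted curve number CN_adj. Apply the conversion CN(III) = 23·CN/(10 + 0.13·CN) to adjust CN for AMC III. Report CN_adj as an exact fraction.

CN_adj = 200100/2131 ≈ 93.900

NRCS table: residential, 1/4-acre lots, soil group D → CN(II) = 87
Adjust CN=87 to AMC III: 23·87/(10 + 0.13·87) → 2001 ÷ (2131/100) = 200100/2131 ≈ 93.900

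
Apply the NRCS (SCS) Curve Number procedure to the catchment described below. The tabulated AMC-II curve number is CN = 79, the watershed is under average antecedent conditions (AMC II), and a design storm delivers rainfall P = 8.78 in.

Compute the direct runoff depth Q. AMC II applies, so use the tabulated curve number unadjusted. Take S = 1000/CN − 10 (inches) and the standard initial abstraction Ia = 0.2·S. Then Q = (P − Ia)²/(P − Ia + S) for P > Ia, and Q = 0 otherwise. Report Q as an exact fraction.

AMC II — tabulated CN = 79 applies directly.
Max retention: S = 1000/79 − 10 = 210/79 in (≈ 2.658 in)
Ia = 0.2·(210/79) = 42/79 in ≈ 0.532 in
P − Ia = 8.780 − 0.532 = 32581/3950 ≈ 8.248 in (> 0, runoff occurs)
Runoff Q = (P−Ia)²/(P−Ia+S) = (8.248)²/(8.248+2.658) = 1061521561/170169950 ≈ 6.238 in

Q = 1061521561/170169950 in ≈ 6.238 in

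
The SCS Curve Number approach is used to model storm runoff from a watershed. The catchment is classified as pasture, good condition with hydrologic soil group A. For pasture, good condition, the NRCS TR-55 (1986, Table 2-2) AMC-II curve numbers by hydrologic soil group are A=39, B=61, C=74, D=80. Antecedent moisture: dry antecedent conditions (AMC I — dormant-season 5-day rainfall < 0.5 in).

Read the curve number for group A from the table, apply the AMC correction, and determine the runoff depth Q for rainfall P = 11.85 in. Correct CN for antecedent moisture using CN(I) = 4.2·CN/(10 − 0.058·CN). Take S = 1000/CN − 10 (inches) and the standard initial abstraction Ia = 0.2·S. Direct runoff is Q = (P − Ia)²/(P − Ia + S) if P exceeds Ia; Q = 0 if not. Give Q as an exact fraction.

NRCS table: pasture, good condition, soil group A → CN(II) = 39
CN(I) from CN(II)=39: (4.2·39)/(10 − 0.058·39) = 81900/3869 ≈ 21.168
Retention S: 1000/CN − 10 with CN=21.168 → S = 30500/819 ≈ 37.241 in
Ia = 0.2·(30500/819) = 6100/819 in ≈ 7.448 in
Since P=11.850 > Ia=7.448: effective rainfall P−Ia = 72103/16380 in
Runoff Q = (P−Ia)²/(P−Ia+S) = (4.402)²/(4.402+37.241) = 5198842609/11172847140 ≈ 0.465 in

Q = 5198842609/11172847140 in ≈ 0.465 in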